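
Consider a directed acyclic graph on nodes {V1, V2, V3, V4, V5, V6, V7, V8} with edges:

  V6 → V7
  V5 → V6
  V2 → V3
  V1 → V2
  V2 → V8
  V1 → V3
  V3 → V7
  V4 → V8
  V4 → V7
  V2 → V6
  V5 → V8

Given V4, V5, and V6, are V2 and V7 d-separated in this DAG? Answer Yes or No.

No — V2 and V7 are not d-separated given {V4, V5, V6}.

Enumerating the 6 paths from V2 to V7 and testing each for blocking by {V4, V5, V6}:
Path 1: V2 → V6 ← V5 → V8 ← V4 → V7
  V5 is a fork here and V5 is conditioned on, so the path is blocked at V5.
Path 2: V2 → V6 → V7
  V6 is a chain here and V6 is conditioned on, so the path is blocked at V6.
Path 3: V2 → V3 → V7
  V3 is a chain and V3 is not conditioned on — no node blocks this path, so it is active.
Path 4: V2 → V8 ← V5 → V6 → V7
  V8 is a collider here and neither V8 nor any of its descendants is conditioned on, so the collider stays closed — the path is blocked at V8.
Path 5: V2 → V8 ← V4 → V7
  V8 is a collider here and neither V8 nor any of its descendants is conditioned on, so the collider stays closed — the path is blocked at V8.
Path 6: V2 ← V1 → V3 → V7
  V1 is a fork and V1 is not conditioned on; V3 is a chain and V3 is not conditioned on — no node blocks this path, so it is active.
At least one path is unblocked, so d-separation fails.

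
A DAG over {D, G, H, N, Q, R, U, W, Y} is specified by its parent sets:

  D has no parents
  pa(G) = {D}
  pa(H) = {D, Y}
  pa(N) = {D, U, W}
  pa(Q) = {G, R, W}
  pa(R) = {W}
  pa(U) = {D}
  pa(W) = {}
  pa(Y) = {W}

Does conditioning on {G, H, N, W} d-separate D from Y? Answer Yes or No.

There are 5 undirected paths between D and Y; checking each against the conditioning set {G, H, N, W}:
  1. D → G → Q ← W → Y — G:chain[blocks]; Q:collider[blocks]; W:fork[blocks] ⇒ blocked
  2. D → G → Q ← R ← W → Y — G:chain[blocks]; Q:collider[blocks]; R:chain[open]; W:fork[blocks] ⇒ blocked
  3. D → U → N ← W → Y — U:chain[open]; N:collider[open]; W:fork[blocks] ⇒ blocked
  4. D → N ← W → Y — N:collider[open]; W:fork[blocks] ⇒ blocked
  5. D → H ← Y — H:collider[open] ⇒ active
At least one path is unblocked, so d-separation fails.

No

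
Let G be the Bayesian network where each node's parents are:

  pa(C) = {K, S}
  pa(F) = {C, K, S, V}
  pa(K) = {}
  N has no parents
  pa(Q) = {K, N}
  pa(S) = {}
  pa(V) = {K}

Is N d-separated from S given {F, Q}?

No — N and S are not d-separated given {F, Q}.

Enumerating the 6 paths from N to S and testing each for blocking by {F, Q}:
  1. N → Q ← K → C ← S — Q:collider[open]; K:fork[open]; C:collider[open] ⇒ active
  2. N → Q ← K → C → F ← S — Q:collider[open]; K:fork[open]; C:chain[open]; F:collider[open] ⇒ active
  3. N → Q ← K → F ← S — Q:collider[open]; K:fork[open]; F:collider[open] ⇒ active
  4. N → Q ← K → F ← C ← S — Q:collider[open]; K:fork[open]; F:collider[open]; C:chain[open] ⇒ active
  5. N → Q ← K → V → F ← S — Q:collider[open]; K:fork[open]; V:chain[open]; F:collider[open] ⇒ active
  6. N → Q ← K → V → F ← C ← S — Q:collider[open]; K:fork[open]; V:chain[open]; F:collider[open]; C:chain[open] ⇒ active
Because an active path exists, N and S are not d-separated.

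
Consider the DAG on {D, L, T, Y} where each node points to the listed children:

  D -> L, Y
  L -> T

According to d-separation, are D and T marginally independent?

No — D and T are not d-separated given ∅.

Only one path connects D and T:
Path 1: D → L → T
  L is a chain and L is not conditioned on — no node blocks this path, so it is active.
At least one path is unblocked, so d-separation fails.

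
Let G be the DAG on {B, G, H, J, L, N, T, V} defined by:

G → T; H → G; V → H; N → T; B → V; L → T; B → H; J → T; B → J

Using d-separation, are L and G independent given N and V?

Enumerating the 3 paths from L to G and testing each for blocking by {N, V}:
  1. L → T ← G — T:collider[blocks] ⇒ blocked
  2. L → T ← J ← B → V → H → G — T:collider[blocks]; J:chain[open]; B:fork[open]; V:chain[blocks]; H:chain[open] ⇒ blocked
  3. L → T ← J ← B → H → G — T:collider[blocks]; J:chain[open]; B:fork[open]; H:chain[open] ⇒ blocked
All paths are blocked; L ⊥ G | {N, V} holds.

Yes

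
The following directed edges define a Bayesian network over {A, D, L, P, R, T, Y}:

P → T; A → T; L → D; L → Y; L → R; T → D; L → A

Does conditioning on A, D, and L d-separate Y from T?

Yes

There are 2 undirected paths between Y and T; checking each against the conditioning set {A, D, L}:
  1. Y ← L → A → T — L:fork[blocks]; A:chain[blocks] ⇒ blocked
  2. Y ← L → D ← T — L:fork[blocks]; D:collider[open] ⇒ blocked
All paths are blocked; Y ⊥ T | {A, D, L} holds.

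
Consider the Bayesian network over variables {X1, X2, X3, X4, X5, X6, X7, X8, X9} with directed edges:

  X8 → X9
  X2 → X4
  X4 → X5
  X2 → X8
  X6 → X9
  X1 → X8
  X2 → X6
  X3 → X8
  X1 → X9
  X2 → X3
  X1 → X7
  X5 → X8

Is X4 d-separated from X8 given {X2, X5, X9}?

Yes

Enumerating the 5 paths from X4 to X8 and testing each for blocking by {X2, X5, X9}:
  1. X4 → X5 → X8 — X5:chain[blocks] ⇒ blocked
  2. X4 ← X2 → X3 → X8 — X2:fork[blocks]; X3:chain[open] ⇒ blocked
  3. X4 ← X2 → X6 → X9 ← X1 → X8 — X2:fork[blocks]; X6:chain[open]; X9:collider[open]; X1:fork[open] ⇒ blocked
  4. X4 ← X2 → X6 → X9 ← X8 — X2:fork[blocks]; X6:chain[open]; X9:collider[open] ⇒ blocked
  5. X4 ← X2 → X8 — X2:fork[blocks] ⇒ blocked
Every path is blocked, so X4 and X8 are d-separated given {X2, X5, X9}.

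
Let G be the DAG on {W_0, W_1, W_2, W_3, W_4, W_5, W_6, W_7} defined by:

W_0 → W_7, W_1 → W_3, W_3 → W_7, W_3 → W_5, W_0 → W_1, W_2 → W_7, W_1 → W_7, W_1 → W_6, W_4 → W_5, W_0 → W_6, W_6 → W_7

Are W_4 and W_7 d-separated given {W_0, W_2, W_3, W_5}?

Yes

6 paths connect W_4 and W_7; each must be blocked for d-separation to hold:
Path 1: W_4 → W_5 ← W_3 ← W_1 → W_6 ← W_0 → W_7
  W_3 is a chain here and W_3 is conditioned on, so the path is blocked at W_3.
Path 2: W_4 → W_5 ← W_3 ← W_1 → W_6 → W_7
  W_3 is a chain here and W_3 is conditioned on, so the path is blocked at W_3.
Path 3: W_4 → W_5 ← W_3 ← W_1 ← W_0 → W_6 → W_7
  W_3 is a chain here and W_3 is conditioned on, so the path is blocked at W_3.
Path 4: W_4 → W_5 ← W_3 ← W_1 ← W_0 → W_7
  W_3 is a chain here and W_3 is conditioned on, so the path is blocked at W_3.
Path 5: W_4 → W_5 ← W_3 ← W_1 → W_7
  W_3 is a chain here and W_3 is conditioned on, so the path is blocked at W_3.
Path 6: W_4 → W_5 ← W_3 → W_7
  W_3 is a fork here and W_3 is conditioned on, so the path is blocked at W_3.
Every path is blocked, so W_4 and W_7 are d-separated given {W_0, W_2, W_3, W_5}.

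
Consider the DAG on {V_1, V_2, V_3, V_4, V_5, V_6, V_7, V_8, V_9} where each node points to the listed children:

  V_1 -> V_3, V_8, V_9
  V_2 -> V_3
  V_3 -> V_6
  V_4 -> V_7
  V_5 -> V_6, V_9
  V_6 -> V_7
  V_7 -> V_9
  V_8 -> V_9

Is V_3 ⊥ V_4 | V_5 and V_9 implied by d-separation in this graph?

We examine all 6 paths between V_3 and V_4:
Path 1: V_3 ← V_1 → V_9 ← V_7 ← V_4
  V_1 is a fork and V_1 is not conditioned on; V_9 is a collider and V_9 is conditioned on, which opens it; V_7 is a chain and V_7 is not conditioned on — no node blocks this path, so it is active.
Path 2: V_3 ← V_1 → V_9 ← V_5 → V_6 → V_7 ← V_4
  V_5 is a fork here and V_5 is conditioned on, so the path is blocked at V_5.
Path 3: V_3 ← V_1 → V_8 → V_9 ← V_7 ← V_4
  V_1 is a fork and V_1 is not conditioned on; V_8 is a chain and V_8 is not conditioned on; V_9 is a collider and V_9 is conditioned on, which opens it; V_7 is a chain and V_7 is not conditioned on — no node blocks this path, so it is active.
Path 4: V_3 ← V_1 → V_8 → V_9 ← V_5 → V_6 → V_7 ← V_4
  V_5 is a fork here and V_5 is conditioned on, so the path is blocked at V_5.
Path 5: V_3 → V_6 → V_7 ← V_4
  V_6 is a chain and V_6 is not conditioned on; V_7 is a collider and its descendant V_9 is conditioned on, which opens it — no node blocks this path, so it is active.
Path 6: V_3 → V_6 ← V_5 → V_9 ← V_7 ← V_4
  V_5 is a fork here and V_5 is conditioned on, so the path is blocked at V_5.
At least one path is unblocked, so d-separation fails.

No — V_3 and V_4 are not d-separated given {V_5, V_9}.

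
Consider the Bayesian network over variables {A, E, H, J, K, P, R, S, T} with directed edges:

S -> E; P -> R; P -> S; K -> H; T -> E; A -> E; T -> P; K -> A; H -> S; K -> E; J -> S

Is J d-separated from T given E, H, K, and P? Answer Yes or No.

No

4 paths connect J and T; each must be blocked for d-separation to hold:
Path 1: J → S ← H ← K → E ← T
  H is a chain here and H is conditioned on, so the path is blocked at H.
Path 2: J → S ← H ← K → A → E ← T
  H is a chain here and H is conditioned on, so the path is blocked at H.
Path 3: J → S ← P ← T
  P is a chain here and P is conditioned on, so the path is blocked at P.
Path 4: J → S → E ← T
  S is a chain and S is not conditioned on; E is a collider and E is conditioned on, which opens it — no node blocks this path, so it is active.
Because an active path exists, J and T are not d-separated.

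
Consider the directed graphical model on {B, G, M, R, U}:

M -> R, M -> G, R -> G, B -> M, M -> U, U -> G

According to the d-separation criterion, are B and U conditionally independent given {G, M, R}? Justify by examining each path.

Yes

Enumerating the 3 paths from B to U and testing each for blocking by {G, M, R}:
Path 1: B → M → G ← U
  M is a chain here and M is conditioned on, so the path is blocked at M.
Path 2: B → M → R → G ← U
  M is a chain here and M is conditioned on, so the path is blocked at M.
Path 3: B → M → U
  M is a chain here and M is conditioned on, so the path is blocked at M.
Since every path is blocked, d-separation holds.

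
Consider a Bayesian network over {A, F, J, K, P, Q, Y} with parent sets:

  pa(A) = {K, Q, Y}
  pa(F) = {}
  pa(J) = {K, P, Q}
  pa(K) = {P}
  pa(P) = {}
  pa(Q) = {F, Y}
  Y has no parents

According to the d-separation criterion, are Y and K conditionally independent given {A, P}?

6 paths connect Y and K; each must be blocked for d-separation to hold:
  1. Y → A ← K — A:collider[open] ⇒ active
  2. Y → A ← Q → J ← P → K — A:collider[open]; Q:fork[open]; J:collider[blocks]; P:fork[blocks] ⇒ blocked
  3. Y → A ← Q → J ← K — A:collider[open]; Q:fork[open]; J:collider[blocks] ⇒ blocked
  4. Y → Q → J ← P → K — Q:chain[open]; J:collider[blocks]; P:fork[blocks] ⇒ blocked
  5. Y → Q → J ← K — Q:chain[open]; J:collider[blocks] ⇒ blocked
  6. Y → Q → A ← K — Q:chain[open]; A:collider[open] ⇒ active
At least one path is unblocked, so d-separation fails.

No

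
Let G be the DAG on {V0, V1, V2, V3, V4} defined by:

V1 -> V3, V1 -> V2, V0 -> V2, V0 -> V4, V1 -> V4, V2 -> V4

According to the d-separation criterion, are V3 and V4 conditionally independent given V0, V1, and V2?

We examine all 3 paths between V3 and V4:
Path 1: V3 ← V1 → V2 ← V0 → V4
  V1 is a fork here and V1 is conditioned on, so the path is blocked at V1.
Path 2: V3 ← V1 → V2 → V4
  V1 is a fork here and V1 is conditioned on, so the path is blocked at V1.
Path 3: V3 ← V1 → V4
  V1 is a fork here and V1 is conditioned on, so the path is blocked at V1.
Every path is blocked, so V3 and V4 are d-separated given {V0, V1, V2}.

Yes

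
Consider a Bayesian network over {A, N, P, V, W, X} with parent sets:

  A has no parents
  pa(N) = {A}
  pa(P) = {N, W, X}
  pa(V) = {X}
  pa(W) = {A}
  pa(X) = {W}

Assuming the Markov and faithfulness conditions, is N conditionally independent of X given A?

Yes

There are 4 undirected paths between N and X; checking each against the conditioning set {A}:
Path 1: N → P ← X
  P is a collider here and neither P nor any of its descendants is conditioned on, so the collider stays closed — the path is blocked at P.
Path 2: N → P ← W → X
  P is a collider here and neither P nor any of its descendants is conditioned on, so the collider stays closed — the path is blocked at P.
Path 3: N ← A → W → P ← X
  A is a fork here and A is conditioned on, so the path is blocked at A.
Path 4: N ← A → W → X
  A is a fork here and A is conditioned on, so the path is blocked at A.
Since every path is blocked, d-separation holds.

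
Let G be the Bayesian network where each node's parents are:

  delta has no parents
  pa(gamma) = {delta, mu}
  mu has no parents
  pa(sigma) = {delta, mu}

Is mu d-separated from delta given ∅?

Enumerating the 2 paths from mu to delta and testing each for blocking by ∅:
Path 1: mu → sigma ← delta
  sigma is a collider here and neither sigma nor any of its descendants is conditioned on, so the collider stays closed — the path is blocked at sigma.
Path 2: mu → gamma ← delta
  gamma is a collider here and neither gamma nor any of its descendants is conditioned on, so the collider stays closed — the path is blocked at gamma.
Since every path is blocked, d-separation holds.

Yes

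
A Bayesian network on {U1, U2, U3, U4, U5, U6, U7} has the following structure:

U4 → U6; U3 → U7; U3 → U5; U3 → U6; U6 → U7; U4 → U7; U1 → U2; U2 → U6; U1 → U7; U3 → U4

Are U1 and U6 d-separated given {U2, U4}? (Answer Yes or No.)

Enumerating the 6 paths from U1 to U6 and testing each for blocking by {U2, U4}:
  1. U1 → U2 → U6 — U2:chain[blocks] ⇒ blocked
  2. U1 → U7 ← U6 — U7:collider[blocks] ⇒ blocked
  3. U1 → U7 ← U3 → U6 — U7:collider[blocks]; U3:fork[open] ⇒ blocked
  4. U1 → U7 ← U3 → U4 → U6 — U7:collider[blocks]; U3:fork[open]; U4:chain[blocks] ⇒ blocked
  5. U1 → U7 ← U4 → U6 — U7:collider[blocks]; U4:fork[blocks] ⇒ blocked
  6. U1 → U7 ← U4 ← U3 → U6 — U7:collider[blocks]; U4:chain[blocks]; U3:fork[open] ⇒ blocked
Since every path is blocked, d-separation holds.

Yes — U1 and U6 are d-separated given {U2, U4}.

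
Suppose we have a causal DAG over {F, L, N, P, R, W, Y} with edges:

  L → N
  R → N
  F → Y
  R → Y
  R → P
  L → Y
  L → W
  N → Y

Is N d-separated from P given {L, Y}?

No — N and P are not d-separated given {L, Y}.

3 paths connect N and P; each must be blocked for d-separation to hold:
Path 1: N ← R → P
  R is a fork and R is not conditioned on — no node blocks this path, so it is active.
Path 2: N ← L → Y ← R → P
  L is a fork here and L is conditioned on, so the path is blocked at L.
Path 3: N → Y ← R → P
  Y is a collider and Y is conditioned on, which opens it; R is a fork and R is not conditioned on — no node blocks this path, so it is active.
Because an active path exists, N and P are not d-separated.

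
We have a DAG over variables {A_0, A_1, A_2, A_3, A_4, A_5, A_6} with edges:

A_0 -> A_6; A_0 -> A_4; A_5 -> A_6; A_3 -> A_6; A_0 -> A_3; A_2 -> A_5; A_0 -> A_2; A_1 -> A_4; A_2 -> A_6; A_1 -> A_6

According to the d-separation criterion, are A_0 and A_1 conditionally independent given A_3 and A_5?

Yes

Enumerating the 5 paths from A_0 to A_1 and testing each for blocking by {A_3, A_5}:
Path 1: A_0 → A_6 ← A_1
  A_6 is a collider here and neither A_6 nor any of its descendants is conditioned on, so the collider stays closed — the path is blocked at A_6.
Path 2: A_0 → A_4 ← A_1
  A_4 is a collider here and neither A_4 nor any of its descendants is conditioned on, so the collider stays closed — the path is blocked at A_4.
Path 3: A_0 → A_2 → A_6 ← A_1
  A_6 is a collider here and neither A_6 nor any of its descendants is conditioned on, so the collider stays closed — the path is blocked at A_6.
Path 4: A_0 → A_2 → A_5 → A_6 ← A_1
  A_5 is a chain here and A_5 is conditioned on, so the path is blocked at A_5.
Path 5: A_0 → A_3 → A_6 ← A_1
  A_3 is a chain here and A_3 is conditioned on, so the path is blocked at A_3.
Every path is blocked, so A_0 and A_1 are d-separated given {A_3, A_5}.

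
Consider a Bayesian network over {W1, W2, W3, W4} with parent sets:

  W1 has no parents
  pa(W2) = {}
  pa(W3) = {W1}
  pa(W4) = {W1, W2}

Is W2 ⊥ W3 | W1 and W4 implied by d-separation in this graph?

Only one path connects W2 and W3:
Path 1: W2 → W4 ← W1 → W3
  W1 is a fork here and W1 is conditioned on, so the path is blocked at W1.
Since every path is blocked, d-separation holds.

Yes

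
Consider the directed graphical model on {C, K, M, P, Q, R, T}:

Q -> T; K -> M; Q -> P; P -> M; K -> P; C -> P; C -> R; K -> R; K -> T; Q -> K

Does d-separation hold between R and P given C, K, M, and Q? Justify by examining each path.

Enumerating the 5 paths from R to P and testing each for blocking by {C, K, M, Q}:
Path 1: R ← C → P
  C is a fork here and C is conditioned on, so the path is blocked at C.
Path 2: R ← K → T ← Q → P
  K is a fork here and K is conditioned on, so the path is blocked at K.
Path 3: R ← K → P
  K is a fork here and K is conditioned on, so the path is blocked at K.
Path 4: R ← K → M ← P
  K is a fork here and K is conditioned on, so the path is blocked at K.
Path 5: R ← K ← Q → P
  K is a chain here and K is conditioned on, so the path is blocked at K.
Every path is blocked, so R and P are d-separated given {C, K, M, Q}.

Yes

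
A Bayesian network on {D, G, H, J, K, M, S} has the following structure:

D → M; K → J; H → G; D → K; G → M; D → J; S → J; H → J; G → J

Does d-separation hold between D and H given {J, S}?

No — D and H are not d-separated given {J, S}.

There are 6 undirected paths between D and H; checking each against the conditioning set {J, S}:
Path 1: D → M ← G ← H
  M is a collider here and neither M nor any of its descendants is conditioned on, so the collider stays closed — the path is blocked at M.
Path 2: D → M ← G → J ← H
  M is a collider here and neither M nor any of its descendants is conditioned on, so the collider stays closed — the path is blocked at M.
Path 3: D → K → J ← H
  K is a chain and K is not conditioned on; J is a collider and J is conditioned on, which opens it — no node blocks this path, so it is active.
Path 4: D → K → J ← G ← H
  K is a chain and K is not conditioned on; J is a collider and J is conditioned on, which opens it; G is a chain and G is not conditioned on — no node blocks this path, so it is active.
Path 5: D → J ← H
  J is a collider and J is conditioned on, which opens it — no node blocks this path, so it is active.
Path 6: D → J ← G ← H
  J is a collider and J is conditioned on, which opens it; G is a chain and G is not conditioned on — no node blocks this path, so it is active.
At least one path is unblocked, so d-separation fails.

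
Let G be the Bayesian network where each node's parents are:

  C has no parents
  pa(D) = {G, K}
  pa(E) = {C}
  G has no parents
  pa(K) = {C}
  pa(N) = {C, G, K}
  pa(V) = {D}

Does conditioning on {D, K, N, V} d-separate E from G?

No

We examine all 4 paths between E and G:
Path 1: E ← C → K → N ← G
  K is a chain here and K is conditioned on, so the path is blocked at K.
Path 2: E ← C → K → D ← G
  K is a chain here and K is conditioned on, so the path is blocked at K.
Path 3: E ← C → N ← K → D ← G
  K is a fork here and K is conditioned on, so the path is blocked at K.
Path 4: E ← C → N ← G
  C is a fork and C is not conditioned on; N is a collider and N is conditioned on, which opens it — no node blocks this path, so it is active.
Because an active path exists, E and G are not d-separated.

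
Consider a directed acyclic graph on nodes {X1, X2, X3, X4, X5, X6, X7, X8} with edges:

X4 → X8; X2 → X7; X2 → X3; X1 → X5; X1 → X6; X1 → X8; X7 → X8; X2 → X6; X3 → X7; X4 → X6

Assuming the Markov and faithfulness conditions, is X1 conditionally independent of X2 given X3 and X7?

6 paths connect X1 and X2; each must be blocked for d-separation to hold:
Path 1: X1 → X6 ← X2
  X6 is a collider here and neither X6 nor any of its descendants is conditioned on, so the collider stays closed — the path is blocked at X6.
Path 2: X1 → X6 ← X4 → X8 ← X7 ← X2
  X6 is a collider here and neither X6 nor any of its descendants is conditioned on, so the collider stays closed — the path is blocked at X6.
Path 3: X1 → X6 ← X4 → X8 ← X7 ← X3 ← X2
  X6 is a collider here and neither X6 nor any of its descendants is conditioned on, so the collider stays closed — the path is blocked at X6.
Path 4: X1 → X8 ← X7 ← X2
  X8 is a collider here and neither X8 nor any of its descendants is conditioned on, so the collider stays closed — the path is blocked at X8.
Path 5: X1 → X8 ← X7 ← X3 ← X2
  X8 is a collider here and neither X8 nor any of its descendants is conditioned on, so the collider stays closed — the path is blocked at X8.
Path 6: X1 → X8 ← X4 → X6 ← X2
  X8 is a collider here and neither X8 nor any of its descendants is conditioned on, so the collider stays closed — the path is blocked at X8.
Since every path is blocked, d-separation holds.

Yes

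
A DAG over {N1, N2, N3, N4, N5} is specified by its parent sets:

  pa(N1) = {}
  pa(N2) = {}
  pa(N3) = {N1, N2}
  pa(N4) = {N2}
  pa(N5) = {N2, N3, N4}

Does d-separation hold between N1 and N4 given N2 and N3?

Yes

We examine all 4 paths between N1 and N4:
Path 1: N1 → N3 ← N2 → N4
  N2 is a fork here and N2 is conditioned on, so the path is blocked at N2.
Path 2: N1 → N3 ← N2 → N5 ← N4
  N2 is a fork here and N2 is conditioned on, so the path is blocked at N2.
Path 3: N1 → N3 → N5 ← N4
  N3 is a chain here and N3 is conditioned on, so the path is blocked at N3.
Path 4: N1 → N3 → N5 ← N2 → N4
  N3 is a chain here and N3 is conditioned on, so the path is blocked at N3.
Since every path is blocked, d-separation holds.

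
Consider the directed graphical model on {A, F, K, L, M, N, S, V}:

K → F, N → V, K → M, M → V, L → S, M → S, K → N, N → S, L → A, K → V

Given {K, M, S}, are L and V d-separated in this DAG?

No — L and V are not d-separated given {K, M, S}.

We examine all 6 paths between L and V:
  1. L → S ← M ← K → N → V — S:collider[open]; M:chain[blocks]; K:fork[blocks]; N:chain[open] ⇒ blocked
  2. L → S ← M ← K → V — S:collider[open]; M:chain[blocks]; K:fork[blocks] ⇒ blocked
  3. L → S ← M → V — S:collider[open]; M:fork[blocks] ⇒ blocked
  4. L → S ← N ← K → M → V — S:collider[open]; N:chain[open]; K:fork[blocks]; M:chain[blocks] ⇒ blocked
  5. L → S ← N ← K → V — S:collider[open]; N:chain[open]; K:fork[blocks] ⇒ blocked
  6. L → S ← N → V — S:collider[open]; N:fork[open] ⇒ active
Because an active path exists, L and V are not d-separated.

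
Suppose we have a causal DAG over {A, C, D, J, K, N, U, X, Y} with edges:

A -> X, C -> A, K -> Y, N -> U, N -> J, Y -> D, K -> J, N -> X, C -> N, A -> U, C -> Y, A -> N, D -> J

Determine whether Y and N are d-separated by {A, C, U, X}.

We examine all 6 paths between Y and N:
Path 1: Y → D → J ← N
  J is a collider here and neither J nor any of its descendants is conditioned on, so the collider stays closed — the path is blocked at J.
Path 2: Y ← C → A → N
  C is a fork here and C is conditioned on, so the path is blocked at C.
Path 3: Y ← C → A → U ← N
  C is a fork here and C is conditioned on, so the path is blocked at C.
Path 4: Y ← C → A → X ← N
  C is a fork here and C is conditioned on, so the path is blocked at C.
Path 5: Y ← C → N
  C is a fork here and C is conditioned on, so the path is blocked at C.
Path 6: Y ← K → J ← N
  J is a collider here and neither J nor any of its descendants is conditioned on, so the collider stays closed — the path is blocked at J.
All paths are blocked; Y ⊥ N | {A, C, U, X} holds.

Yes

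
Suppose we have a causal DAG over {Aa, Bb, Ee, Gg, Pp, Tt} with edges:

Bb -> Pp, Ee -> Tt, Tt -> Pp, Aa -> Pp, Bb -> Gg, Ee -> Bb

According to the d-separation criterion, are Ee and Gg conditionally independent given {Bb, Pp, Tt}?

2 paths connect Ee and Gg; each must be blocked for d-separation to hold:
Path 1: Ee → Bb → Gg
  Bb is a chain here and Bb is conditioned on, so the path is blocked at Bb.
Path 2: Ee → Tt → Pp ← Bb → Gg
  Tt is a chain here and Tt is conditioned on, so the path is blocked at Tt.
All paths are blocked; Ee ⊥ Gg | {Bb, Pp, Tt} holds.

Yes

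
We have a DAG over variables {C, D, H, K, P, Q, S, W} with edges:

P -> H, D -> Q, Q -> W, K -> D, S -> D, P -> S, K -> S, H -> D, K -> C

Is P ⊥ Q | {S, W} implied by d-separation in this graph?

There are 3 undirected paths between P and Q; checking each against the conditioning set {S, W}:
Path 1: P → H → D → Q
  H is a chain and H is not conditioned on; D is a chain and D is not conditioned on — no node blocks this path, so it is active.
Path 2: P → S ← K → D → Q
  S is a collider and S is conditioned on, which opens it; K is a fork and K is not conditioned on; D is a chain and D is not conditioned on — no node blocks this path, so it is active.
Path 3: P → S → D → Q
  S is a chain here and S is conditioned on, so the path is blocked at S.
Because an active path exists, P and Q are not d-separated.

No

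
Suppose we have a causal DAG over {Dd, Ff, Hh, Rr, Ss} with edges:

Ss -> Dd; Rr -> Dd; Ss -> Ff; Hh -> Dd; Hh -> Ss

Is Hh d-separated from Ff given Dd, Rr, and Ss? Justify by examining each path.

Yes — Hh and Ff are d-separated given {Dd, Rr, Ss}.

Enumerating the 2 paths from Hh to Ff and testing each for blocking by {Dd, Rr, Ss}:
  1. Hh → Dd ← Ss → Ff — Dd:collider[open]; Ss:fork[blocks] ⇒ blocked
  2. Hh → Ss → Ff — Ss:chain[blocks] ⇒ blocked
All paths are blocked; Hh ⊥ Ff | {Dd, Rr, Ss} holds.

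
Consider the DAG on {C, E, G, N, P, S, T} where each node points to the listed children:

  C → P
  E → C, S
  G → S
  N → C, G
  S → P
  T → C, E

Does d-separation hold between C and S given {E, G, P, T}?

No — C and S are not d-separated given {E, G, P, T}.

There are 4 undirected paths between C and S; checking each against the conditioning set {E, G, P, T}:
Path 1: C → P ← S
  P is a collider and P is conditioned on, which opens it — no node blocks this path, so it is active.
Path 2: C ← N → G → S
  G is a chain here and G is conditioned on, so the path is blocked at G.
Path 3: C ← E → S
  E is a fork here and E is conditioned on, so the path is blocked at E.
Path 4: C ← T → E → S
  T is a fork here and T is conditioned on, so the path is blocked at T.
At least one path is unblocked, so d-separation fails.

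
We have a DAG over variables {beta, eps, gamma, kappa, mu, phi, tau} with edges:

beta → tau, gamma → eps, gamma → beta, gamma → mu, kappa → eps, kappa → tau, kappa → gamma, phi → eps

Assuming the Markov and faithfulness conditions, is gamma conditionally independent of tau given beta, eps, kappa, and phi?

Yes — gamma and tau are d-separated given {beta, eps, kappa, phi}.

Enumerating the 3 paths from gamma to tau and testing each for blocking by {beta, eps, kappa, phi}:
Path 1: gamma ← kappa → tau
  kappa is a fork here and kappa is conditioned on, so the path is blocked at kappa.
Path 2: gamma → eps ← kappa → tau
  kappa is a fork here and kappa is conditioned on, so the path is blocked at kappa.
Path 3: gamma → beta → tau
  beta is a chain here and beta is conditioned on, so the path is blocked at beta.
Every path is blocked, so gamma and tau are d-separated given {beta, eps, kappa, phi}.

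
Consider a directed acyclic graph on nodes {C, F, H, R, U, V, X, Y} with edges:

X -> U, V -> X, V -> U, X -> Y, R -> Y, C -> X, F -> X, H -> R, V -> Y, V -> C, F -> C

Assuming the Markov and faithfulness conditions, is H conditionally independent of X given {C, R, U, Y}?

Yes — H and X are d-separated given {C, R, U, Y}.

There are 5 undirected paths between H and X; checking each against the conditioning set {C, R, U, Y}:
  1. H → R → Y ← X — R:chain[blocks]; Y:collider[open] ⇒ blocked
  2. H → R → Y ← V → X — R:chain[blocks]; Y:collider[open]; V:fork[open] ⇒ blocked
  3. H → R → Y ← V → C ← F → X — R:chain[blocks]; Y:collider[open]; V:fork[open]; C:collider[open]; F:fork[open] ⇒ blocked
  4. H → R → Y ← V → C → X — R:chain[blocks]; Y:collider[open]; V:fork[open]; C:chain[blocks] ⇒ blocked
  5. H → R → Y ← V → U ← X — R:chain[blocks]; Y:collider[open]; V:fork[open]; U:collider[open] ⇒ blocked
All paths are blocked; H ⊥ X | {C, R, U, Y} holds.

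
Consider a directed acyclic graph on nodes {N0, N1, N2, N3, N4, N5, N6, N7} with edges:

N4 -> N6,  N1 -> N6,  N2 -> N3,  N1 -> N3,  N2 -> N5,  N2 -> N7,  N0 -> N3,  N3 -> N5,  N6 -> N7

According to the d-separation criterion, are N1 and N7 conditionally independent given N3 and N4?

Enumerating the 3 paths from N1 to N7 and testing each for blocking by {N3, N4}:
  1. N1 → N3 ← N2 → N7 — N3:collider[open]; N2:fork[open] ⇒ active
  2. N1 → N3 → N5 ← N2 → N7 — N3:chain[blocks]; N5:collider[blocks]; N2:fork[open] ⇒ blocked
  3. N1 → N6 → N7 — N6:chain[open] ⇒ active
Because an active path exists, N1 and N7 are not d-separated.

No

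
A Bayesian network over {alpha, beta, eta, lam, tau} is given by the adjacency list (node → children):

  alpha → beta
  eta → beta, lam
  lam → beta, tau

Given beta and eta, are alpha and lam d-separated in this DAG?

Enumerating the 2 paths from alpha to lam and testing each for blocking by {beta, eta}:
  1. alpha → beta ← lam — beta:collider[open] ⇒ active
  2. alpha → beta ← eta → lam — beta:collider[open]; eta:fork[blocks] ⇒ blocked
At least one path is unblocked, so d-separation fails.

No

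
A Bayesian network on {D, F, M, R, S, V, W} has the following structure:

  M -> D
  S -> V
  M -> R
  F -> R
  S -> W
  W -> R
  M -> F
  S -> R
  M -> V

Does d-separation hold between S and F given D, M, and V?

Yes

Enumerating the 6 paths from S to F and testing each for blocking by {D, M, V}:
  1. S → W → R ← F — W:chain[open]; R:collider[blocks] ⇒ blocked
  2. S → W → R ← M → F — W:chain[open]; R:collider[blocks]; M:fork[blocks] ⇒ blocked
  3. S → R ← F — R:collider[blocks] ⇒ blocked
  4. S → R ← M → F — R:collider[blocks]; M:fork[blocks] ⇒ blocked
  5. S → V ← M → F — V:collider[open]; M:fork[blocks] ⇒ blocked
  6. S → V ← M → R ← F — V:collider[open]; M:fork[blocks]; R:collider[blocks] ⇒ blocked
All paths are blocked; S ⊥ F | {D, M, V} holds.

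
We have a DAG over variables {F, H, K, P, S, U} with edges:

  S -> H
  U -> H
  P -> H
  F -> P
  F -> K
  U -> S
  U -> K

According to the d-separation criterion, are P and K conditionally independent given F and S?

Yes — P and K are d-separated given {F, S}.

Enumerating the 3 paths from P to K and testing each for blocking by {F, S}:
Path 1: P ← F → K
  F is a fork here and F is conditioned on, so the path is blocked at F.
Path 2: P → H ← U → K
  H is a collider here and neither H nor any of its descendants is conditioned on, so the collider stays closed — the path is blocked at H.
Path 3: P → H ← S ← U → K
  H is a collider here and neither H nor any of its descendants is conditioned on, so the collider stays closed — the path is blocked at H.
Since every path is blocked, d-separation holds.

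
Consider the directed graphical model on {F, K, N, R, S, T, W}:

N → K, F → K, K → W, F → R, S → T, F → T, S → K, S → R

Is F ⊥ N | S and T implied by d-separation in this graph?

Yes — F and N are d-separated given {S, T}.

We examine all 3 paths between F and N:
Path 1: F → K ← N
  K is a collider here and neither K nor any of its descendants is conditioned on, so the collider stays closed — the path is blocked at K.
Path 2: F → T ← S → K ← N
  S is a fork here and S is conditioned on, so the path is blocked at S.
Path 3: F → R ← S → K ← N
  R is a collider here and neither R nor any of its descendants is conditioned on, so the collider stays closed — the path is blocked at R.
Every path is blocked, so F and N are d-separated given {S, T}.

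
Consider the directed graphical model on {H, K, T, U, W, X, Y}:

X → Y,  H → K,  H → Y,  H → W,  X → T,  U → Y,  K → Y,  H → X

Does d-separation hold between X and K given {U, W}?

We examine all 4 paths between X and K:
Path 1: X → Y ← K
  Y is a collider here and neither Y nor any of its descendants is conditioned on, so the collider stays closed — the path is blocked at Y.
Path 2: X → Y ← H → K
  Y is a collider here and neither Y nor any of its descendants is conditioned on, so the collider stays closed — the path is blocked at Y.
Path 3: X ← H → Y ← K
  Y is a collider here and neither Y nor any of its descendants is conditioned on, so the collider stays closed — the path is blocked at Y.
Path 4: X ← H → K
  H is a fork and H is not conditioned on — no node blocks this path, so it is active.
Because an active path exists, X and K are not d-separated.

No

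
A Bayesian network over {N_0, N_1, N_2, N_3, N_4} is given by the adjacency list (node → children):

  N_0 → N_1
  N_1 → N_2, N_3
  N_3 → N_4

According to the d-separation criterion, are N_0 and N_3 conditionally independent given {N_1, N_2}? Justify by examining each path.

Yes — N_0 and N_3 are d-separated given {N_1, N_2}.

There is one path between N_0 and N_3:
  1. N_0 → N_1 → N_3 — N_1:chain[blocks] ⇒ blocked
Since every path is blocked, d-separation holds.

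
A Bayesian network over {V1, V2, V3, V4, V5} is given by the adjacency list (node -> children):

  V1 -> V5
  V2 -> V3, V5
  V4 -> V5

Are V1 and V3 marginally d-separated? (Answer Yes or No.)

Only one path connects V1 and V3:
  1. V1 → V5 ← V2 → V3 — V5:collider[blocks]; V2:fork[open] ⇒ blocked
All paths are blocked; V1 ⊥ V3 | ∅ holds.

Yes — V1 and V3 are d-separated given ∅.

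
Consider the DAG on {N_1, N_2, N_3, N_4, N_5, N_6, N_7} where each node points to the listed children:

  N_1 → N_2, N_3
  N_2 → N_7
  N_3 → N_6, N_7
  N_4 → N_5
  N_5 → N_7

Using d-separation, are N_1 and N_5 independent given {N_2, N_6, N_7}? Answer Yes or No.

No

We examine all 2 paths between N_1 and N_5:
  1. N_1 → N_2 → N_7 ← N_5 — N_2:chain[blocks]; N_7:collider[open] ⇒ blocked
  2. N_1 → N_3 → N_7 ← N_5 — N_3:chain[open]; N_7:collider[open] ⇒ active
Since the path N_1 → N_3 → N_7 ← N_5 is active, N_1 and N_5 are not d-separated given {N_2, N_6, N_7}.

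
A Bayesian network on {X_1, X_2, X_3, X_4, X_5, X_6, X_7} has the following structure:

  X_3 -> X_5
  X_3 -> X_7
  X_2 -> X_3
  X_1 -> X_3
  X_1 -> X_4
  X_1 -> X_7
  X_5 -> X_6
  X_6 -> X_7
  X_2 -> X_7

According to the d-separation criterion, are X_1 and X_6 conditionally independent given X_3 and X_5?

Yes

There are 6 undirected paths between X_1 and X_6; checking each against the conditioning set {X_3, X_5}:
  1. X_1 → X_7 ← X_3 → X_5 → X_6 — X_7:collider[blocks]; X_3:fork[blocks]; X_5:chain[blocks] ⇒ blocked
  2. X_1 → X_7 ← X_2 → X_3 → X_5 → X_6 — X_7:collider[blocks]; X_2:fork[open]; X_3:chain[blocks]; X_5:chain[blocks] ⇒ blocked
  3. X_1 → X_7 ← X_6 — X_7:collider[blocks] ⇒ blocked
  4. X_1 → X_3 → X_5 → X_6 — X_3:chain[blocks]; X_5:chain[blocks] ⇒ blocked
  5. X_1 → X_3 → X_7 ← X_6 — X_3:chain[blocks]; X_7:collider[blocks] ⇒ blocked
  6. X_1 → X_3 ← X_2 → X_7 ← X_6 — X_3:collider[open]; X_2:fork[open]; X_7:collider[blocks] ⇒ blocked
Since every path is blocked, d-separation holds.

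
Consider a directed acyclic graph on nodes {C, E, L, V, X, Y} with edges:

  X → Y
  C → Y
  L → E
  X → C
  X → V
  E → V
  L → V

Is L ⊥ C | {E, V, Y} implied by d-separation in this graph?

No

There are 4 undirected paths between L and C; checking each against the conditioning set {E, V, Y}:
  1. L → E → V ← X → C — E:chain[blocks]; V:collider[open]; X:fork[open] ⇒ blocked
  2. L → E → V ← X → Y ← C — E:chain[blocks]; V:collider[open]; X:fork[open]; Y:collider[open] ⇒ blocked
  3. L → V ← X → C — V:collider[open]; X:fork[open] ⇒ active
  4. L → V ← X → Y ← C — V:collider[open]; X:fork[open]; Y:collider[open] ⇒ active
Since the path L → V ← X → C is active, L and C are not d-separated given {E, V, Y}.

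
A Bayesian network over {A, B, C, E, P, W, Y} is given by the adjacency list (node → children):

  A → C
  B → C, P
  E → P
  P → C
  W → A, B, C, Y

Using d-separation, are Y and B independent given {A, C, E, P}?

Enumerating the 5 paths from Y to B and testing each for blocking by {A, C, E, P}:
Path 1: Y ← W → C ← P ← B
  P is a chain here and P is conditioned on, so the path is blocked at P.
Path 2: Y ← W → C ← B
  W is a fork and W is not conditioned on; C is a collider and C is conditioned on, which opens it — no node blocks this path, so it is active.
Path 3: Y ← W → A → C ← P ← B
  A is a chain here and A is conditioned on, so the path is blocked at A.
Path 4: Y ← W → A → C ← B
  A is a chain here and A is conditioned on, so the path is blocked at A.
Path 5: Y ← W → B
  W is a fork and W is not conditioned on — no node blocks this path, so it is active.
At least one path is unblocked, so d-separation fails.

No — Y and B are not d-separated given {A, C, E, P}.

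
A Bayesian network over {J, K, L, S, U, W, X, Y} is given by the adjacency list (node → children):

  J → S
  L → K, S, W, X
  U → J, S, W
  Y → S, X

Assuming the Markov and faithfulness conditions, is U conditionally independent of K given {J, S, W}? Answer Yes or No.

5 paths connect U and K; each must be blocked for d-separation to hold:
Path 1: U → W ← L → K
  W is a collider and W is conditioned on, which opens it; L is a fork and L is not conditioned on — no node blocks this path, so it is active.
Path 2: U → S ← Y → X ← L → K
  X is a collider here and neither X nor any of its descendants is conditioned on, so the collider stays closed — the path is blocked at X.
Path 3: U → S ← L → K
  S is a collider and S is conditioned on, which opens it; L is a fork and L is not conditioned on — no node blocks this path, so it is active.
Path 4: U → J → S ← Y → X ← L → K
  J is a chain here and J is conditioned on, so the path is blocked at J.
Path 5: U → J → S ← L → K
  J is a chain here and J is conditioned on, so the path is blocked at J.
Since the path U → W ← L → K is active, U and K are not d-separated given {J, S, W}.

No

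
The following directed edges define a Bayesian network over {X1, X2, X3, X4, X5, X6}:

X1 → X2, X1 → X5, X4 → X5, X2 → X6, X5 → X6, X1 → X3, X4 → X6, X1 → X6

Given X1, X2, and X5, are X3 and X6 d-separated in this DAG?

Yes

Enumerating the 4 paths from X3 to X6 and testing each for blocking by {X1, X2, X5}:
Path 1: X3 ← X1 → X5 ← X4 → X6
  X1 is a fork here and X1 is conditioned on, so the path is blocked at X1.
Path 2: X3 ← X1 → X5 → X6
  X1 is a fork here and X1 is conditioned on, so the path is blocked at X1.
Path 3: X3 ← X1 → X6
  X1 is a fork here and X1 is conditioned on, so the path is blocked at X1.
Path 4: X3 ← X1 → X2 → X6
  X1 is a fork here and X1 is conditioned on, so the path is blocked at X1.
Since every path is blocked, d-separation holds.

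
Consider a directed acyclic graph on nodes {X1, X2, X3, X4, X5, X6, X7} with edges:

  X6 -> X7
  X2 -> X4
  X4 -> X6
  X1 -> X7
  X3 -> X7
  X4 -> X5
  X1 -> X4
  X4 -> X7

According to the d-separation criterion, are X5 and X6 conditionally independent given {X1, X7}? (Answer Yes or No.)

No — X5 and X6 are not d-separated given {X1, X7}.

We examine all 3 paths between X5 and X6:
  1. X5 ← X4 → X7 ← X6 — X4:fork[open]; X7:collider[open] ⇒ active
  2. X5 ← X4 → X6 — X4:fork[open] ⇒ active
  3. X5 ← X4 ← X1 → X7 ← X6 — X4:chain[open]; X1:fork[blocks]; X7:collider[open] ⇒ blocked
At least one path is unblocked, so d-separation fails.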